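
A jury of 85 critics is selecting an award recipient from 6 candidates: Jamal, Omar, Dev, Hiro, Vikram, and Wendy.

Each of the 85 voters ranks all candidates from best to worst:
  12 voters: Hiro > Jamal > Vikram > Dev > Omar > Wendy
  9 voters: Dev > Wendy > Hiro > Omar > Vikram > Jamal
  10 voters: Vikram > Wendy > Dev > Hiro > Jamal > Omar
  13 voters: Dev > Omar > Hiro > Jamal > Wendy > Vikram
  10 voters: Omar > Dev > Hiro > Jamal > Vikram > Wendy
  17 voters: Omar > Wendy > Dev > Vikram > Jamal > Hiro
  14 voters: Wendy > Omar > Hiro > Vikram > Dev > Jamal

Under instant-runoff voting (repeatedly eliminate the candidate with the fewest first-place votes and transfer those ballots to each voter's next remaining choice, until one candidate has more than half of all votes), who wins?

Round 1: Jamal 0, Omar 27, Dev 22, Hiro 12, Vikram 10, Wendy 14. Jamal eliminated.
Round 2: Omar 27, Dev 22, Hiro 12, Vikram 10, Wendy 14. Vikram eliminated.
Round 3: Omar 27, Dev 22, Hiro 12, Wendy 24. Hiro eliminated.
Round 4: Omar 27, Dev 34, Wendy 24. Wendy eliminated.
Round 5: Omar 41, Dev 44. Dev has a majority (≥43).

Dev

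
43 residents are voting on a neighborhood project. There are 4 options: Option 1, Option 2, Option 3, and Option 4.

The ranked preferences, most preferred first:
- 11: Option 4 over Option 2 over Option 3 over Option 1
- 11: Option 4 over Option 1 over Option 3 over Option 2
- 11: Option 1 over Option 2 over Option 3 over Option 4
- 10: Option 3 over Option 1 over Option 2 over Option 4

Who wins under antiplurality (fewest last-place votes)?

Option 3

Last-place votes: Option 1 11, Option 2 11, Option 3 0, Option 4 21.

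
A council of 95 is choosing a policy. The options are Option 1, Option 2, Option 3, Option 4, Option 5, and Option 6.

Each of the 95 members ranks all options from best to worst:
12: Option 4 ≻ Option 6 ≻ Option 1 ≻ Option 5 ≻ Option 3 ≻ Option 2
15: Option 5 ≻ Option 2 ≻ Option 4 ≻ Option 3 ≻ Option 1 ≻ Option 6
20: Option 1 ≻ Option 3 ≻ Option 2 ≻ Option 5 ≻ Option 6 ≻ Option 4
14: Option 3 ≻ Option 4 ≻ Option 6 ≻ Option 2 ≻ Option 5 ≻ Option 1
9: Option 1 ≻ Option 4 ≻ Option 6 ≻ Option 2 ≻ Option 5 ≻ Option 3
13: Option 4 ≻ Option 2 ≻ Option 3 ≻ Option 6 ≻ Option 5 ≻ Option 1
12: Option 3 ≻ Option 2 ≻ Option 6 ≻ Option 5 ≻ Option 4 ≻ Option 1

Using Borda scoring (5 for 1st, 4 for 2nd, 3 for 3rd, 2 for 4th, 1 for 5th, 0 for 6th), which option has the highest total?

Option 1: 12×3 + 15×1 + 20×5 + 14×0 + 9×5 + 13×0 + 12×0 = 196
Option 2: 12×0 + 15×4 + 20×3 + 14×2 + 9×2 + 13×4 + 12×4 = 266
Option 3: 12×1 + 15×2 + 20×4 + 14×5 + 9×0 + 13×3 + 12×5 = 291
Option 4: 12×5 + 15×3 + 20×0 + 14×4 + 9×4 + 13×5 + 12×1 = 274
Option 5: 12×2 + 15×5 + 20×2 + 14×1 + 9×1 + 13×1 + 12×2 = 199
Option 6: 12×4 + 15×0 + 20×1 + 14×3 + 9×3 + 13×2 + 12×3 = 199

Option 3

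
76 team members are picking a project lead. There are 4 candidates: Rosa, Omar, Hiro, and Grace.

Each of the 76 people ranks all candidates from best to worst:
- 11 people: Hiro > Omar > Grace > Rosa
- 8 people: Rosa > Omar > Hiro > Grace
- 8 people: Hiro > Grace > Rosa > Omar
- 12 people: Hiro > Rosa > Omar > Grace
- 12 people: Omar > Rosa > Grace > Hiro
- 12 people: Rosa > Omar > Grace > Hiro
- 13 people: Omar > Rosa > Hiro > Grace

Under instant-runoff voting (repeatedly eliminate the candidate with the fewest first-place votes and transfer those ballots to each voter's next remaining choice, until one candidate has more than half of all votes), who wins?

Omar

Round 1: Rosa 20, Omar 25, Hiro 31, Grace 0. Grace eliminated.
Round 2: Rosa 20, Omar 25, Hiro 31. Rosa eliminated.
Round 3: Omar 45, Hiro 31. Omar has a majority (≥39).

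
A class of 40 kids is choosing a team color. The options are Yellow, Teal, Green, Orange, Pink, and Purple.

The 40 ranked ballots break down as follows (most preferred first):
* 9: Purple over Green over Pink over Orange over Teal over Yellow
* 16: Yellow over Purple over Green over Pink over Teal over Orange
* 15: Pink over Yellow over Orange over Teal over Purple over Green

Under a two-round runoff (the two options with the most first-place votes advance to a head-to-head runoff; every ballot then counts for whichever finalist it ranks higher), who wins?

Pink

Round 1 first-place votes: Yellow 16, Teal 0, Green 0, Orange 0, Pink 15, Purple 9. Yellow and Pink advance.
Runoff: Yellow is ranked above Pink on 16 ballots, Pink above Yellow on 24.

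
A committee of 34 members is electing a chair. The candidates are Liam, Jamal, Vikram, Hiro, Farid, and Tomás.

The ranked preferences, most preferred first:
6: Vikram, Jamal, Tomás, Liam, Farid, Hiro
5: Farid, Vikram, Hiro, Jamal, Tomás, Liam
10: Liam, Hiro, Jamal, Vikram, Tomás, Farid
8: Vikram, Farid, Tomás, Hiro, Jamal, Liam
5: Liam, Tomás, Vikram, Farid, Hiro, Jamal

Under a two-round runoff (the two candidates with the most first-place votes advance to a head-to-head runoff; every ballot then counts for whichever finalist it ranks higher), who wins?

Vikram

Round 1 first-place votes: Liam 15, Jamal 0, Vikram 14, Hiro 0, Farid 5, Tomás 0. Liam and Vikram advance.
Runoff: Liam is ranked above Vikram on 15 ballots, Vikram above Liam on 19.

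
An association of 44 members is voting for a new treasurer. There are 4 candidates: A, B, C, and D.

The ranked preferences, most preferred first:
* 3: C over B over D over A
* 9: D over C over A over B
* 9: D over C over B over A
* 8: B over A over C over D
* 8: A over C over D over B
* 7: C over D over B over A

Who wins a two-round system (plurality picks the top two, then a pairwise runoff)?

C

Round 1 first-place votes: A 8, B 8, C 10, D 18. D and C advance.
Runoff: D is ranked above C on 18 ballots, C above D on 26.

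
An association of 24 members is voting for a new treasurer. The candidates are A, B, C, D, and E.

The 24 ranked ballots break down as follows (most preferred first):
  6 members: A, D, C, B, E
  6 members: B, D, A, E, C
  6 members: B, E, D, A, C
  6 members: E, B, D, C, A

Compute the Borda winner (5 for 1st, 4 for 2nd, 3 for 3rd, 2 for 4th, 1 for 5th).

A: 6×5 + 6×3 + 6×2 + 6×1 = 66
B: 6×2 + 6×5 + 6×5 + 6×4 = 96
C: 6×3 + 6×1 + 6×1 + 6×2 = 42
D: 6×4 + 6×4 + 6×3 + 6×3 = 84
E: 6×1 + 6×2 + 6×4 + 6×5 = 72

B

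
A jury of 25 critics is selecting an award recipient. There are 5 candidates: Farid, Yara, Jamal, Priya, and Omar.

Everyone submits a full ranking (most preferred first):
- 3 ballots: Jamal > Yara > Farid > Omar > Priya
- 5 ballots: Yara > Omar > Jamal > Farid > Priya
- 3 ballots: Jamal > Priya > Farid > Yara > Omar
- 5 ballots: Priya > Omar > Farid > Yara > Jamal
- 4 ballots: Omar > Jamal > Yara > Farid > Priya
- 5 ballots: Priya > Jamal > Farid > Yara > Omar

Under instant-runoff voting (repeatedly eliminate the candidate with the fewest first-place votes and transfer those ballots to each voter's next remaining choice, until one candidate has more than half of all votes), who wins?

Jamal

Round 1: Farid 0, Yara 5, Jamal 6, Priya 10, Omar 4. Farid eliminated.
Round 2: Yara 5, Jamal 6, Priya 10, Omar 4. Omar eliminated.
Round 3: Yara 5, Jamal 10, Priya 10. Yara eliminated.
Round 4: Jamal 15, Priya 10. Jamal has a majority (≥13).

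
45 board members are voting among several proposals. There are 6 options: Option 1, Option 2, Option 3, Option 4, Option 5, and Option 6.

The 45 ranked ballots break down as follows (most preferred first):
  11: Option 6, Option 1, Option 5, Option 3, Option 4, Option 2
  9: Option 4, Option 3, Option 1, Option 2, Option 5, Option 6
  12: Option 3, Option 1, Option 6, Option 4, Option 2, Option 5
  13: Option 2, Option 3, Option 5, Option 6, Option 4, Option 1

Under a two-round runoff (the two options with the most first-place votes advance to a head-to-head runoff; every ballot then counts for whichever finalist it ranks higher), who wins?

Option 3

Round 1 first-place votes: Option 1 0, Option 2 13, Option 3 12, Option 4 9, Option 5 0, Option 6 11. Option 2 and Option 3 advance.
Runoff: Option 2 is ranked above Option 3 on 13 ballots, Option 3 above Option 2 on 32.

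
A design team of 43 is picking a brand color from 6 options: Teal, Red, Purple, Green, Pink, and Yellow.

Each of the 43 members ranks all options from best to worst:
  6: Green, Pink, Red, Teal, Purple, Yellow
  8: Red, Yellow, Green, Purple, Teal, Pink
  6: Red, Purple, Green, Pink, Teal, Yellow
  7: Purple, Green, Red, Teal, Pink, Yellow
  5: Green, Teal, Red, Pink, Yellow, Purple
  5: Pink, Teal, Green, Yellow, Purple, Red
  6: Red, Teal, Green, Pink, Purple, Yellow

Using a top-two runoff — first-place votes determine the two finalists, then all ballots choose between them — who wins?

Round 1 first-place votes: Teal 0, Red 20, Purple 7, Green 11, Pink 5, Yellow 0. Red and Green advance.
Runoff: Red is ranked above Green on 20 ballots, Green above Red on 23.

Green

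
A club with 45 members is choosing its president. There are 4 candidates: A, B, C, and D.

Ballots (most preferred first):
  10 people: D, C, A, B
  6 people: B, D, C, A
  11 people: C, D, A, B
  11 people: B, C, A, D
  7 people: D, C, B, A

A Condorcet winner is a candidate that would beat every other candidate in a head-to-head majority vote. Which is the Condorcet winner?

D vs A: 34–11
D vs B: 28–17
D vs C: 23–22
D beats every other candidate.

D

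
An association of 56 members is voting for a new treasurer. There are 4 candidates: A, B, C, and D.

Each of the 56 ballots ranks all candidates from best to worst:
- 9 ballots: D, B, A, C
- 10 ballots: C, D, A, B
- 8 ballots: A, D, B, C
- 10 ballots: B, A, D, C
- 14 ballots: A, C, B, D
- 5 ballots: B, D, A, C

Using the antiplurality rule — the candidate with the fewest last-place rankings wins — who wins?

A

Last-place votes: A 0, B 10, C 32, D 14.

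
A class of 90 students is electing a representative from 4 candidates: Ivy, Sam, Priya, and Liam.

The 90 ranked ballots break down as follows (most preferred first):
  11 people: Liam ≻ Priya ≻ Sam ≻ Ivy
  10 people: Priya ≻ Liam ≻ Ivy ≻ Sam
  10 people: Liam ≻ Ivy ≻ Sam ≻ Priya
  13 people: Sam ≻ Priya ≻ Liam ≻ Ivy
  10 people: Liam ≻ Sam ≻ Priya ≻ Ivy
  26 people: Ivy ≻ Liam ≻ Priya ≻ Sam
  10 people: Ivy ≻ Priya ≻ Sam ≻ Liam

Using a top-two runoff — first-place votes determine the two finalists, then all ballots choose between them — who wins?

Round 1 first-place votes: Ivy 36, Sam 13, Priya 10, Liam 31. Ivy and Liam advance.
Runoff: Ivy is ranked above Liam on 36 ballots, Liam above Ivy on 54.

Liam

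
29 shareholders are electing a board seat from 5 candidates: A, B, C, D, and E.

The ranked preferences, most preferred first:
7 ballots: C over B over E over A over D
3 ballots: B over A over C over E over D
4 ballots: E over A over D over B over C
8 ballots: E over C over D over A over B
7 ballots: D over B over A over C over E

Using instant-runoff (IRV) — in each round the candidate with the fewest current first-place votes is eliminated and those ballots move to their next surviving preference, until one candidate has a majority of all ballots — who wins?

Round 1: A 0, B 3, C 7, D 7, E 12. A eliminated.
Round 2: B 3, C 7, D 7, E 12. B eliminated.
Round 3: C 10, D 7, E 12. D eliminated.
Round 4: C 17, E 12. C has a majority (≥15).

C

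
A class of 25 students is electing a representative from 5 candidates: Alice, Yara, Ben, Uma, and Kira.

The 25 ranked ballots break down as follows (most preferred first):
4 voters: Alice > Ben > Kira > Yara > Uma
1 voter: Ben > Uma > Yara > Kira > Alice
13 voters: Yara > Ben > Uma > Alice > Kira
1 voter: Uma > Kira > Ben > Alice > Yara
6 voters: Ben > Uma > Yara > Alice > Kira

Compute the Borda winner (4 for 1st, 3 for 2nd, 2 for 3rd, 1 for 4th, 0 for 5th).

Ben

Alice: 4×4 + 1×0 + 13×1 + 1×1 + 6×1 = 36
Yara: 4×1 + 1×2 + 13×4 + 1×0 + 6×2 = 70
Ben: 4×3 + 1×4 + 13×3 + 1×2 + 6×4 = 81
Uma: 4×0 + 1×3 + 13×2 + 1×4 + 6×3 = 51
Kira: 4×2 + 1×1 + 13×0 + 1×3 + 6×0 = 12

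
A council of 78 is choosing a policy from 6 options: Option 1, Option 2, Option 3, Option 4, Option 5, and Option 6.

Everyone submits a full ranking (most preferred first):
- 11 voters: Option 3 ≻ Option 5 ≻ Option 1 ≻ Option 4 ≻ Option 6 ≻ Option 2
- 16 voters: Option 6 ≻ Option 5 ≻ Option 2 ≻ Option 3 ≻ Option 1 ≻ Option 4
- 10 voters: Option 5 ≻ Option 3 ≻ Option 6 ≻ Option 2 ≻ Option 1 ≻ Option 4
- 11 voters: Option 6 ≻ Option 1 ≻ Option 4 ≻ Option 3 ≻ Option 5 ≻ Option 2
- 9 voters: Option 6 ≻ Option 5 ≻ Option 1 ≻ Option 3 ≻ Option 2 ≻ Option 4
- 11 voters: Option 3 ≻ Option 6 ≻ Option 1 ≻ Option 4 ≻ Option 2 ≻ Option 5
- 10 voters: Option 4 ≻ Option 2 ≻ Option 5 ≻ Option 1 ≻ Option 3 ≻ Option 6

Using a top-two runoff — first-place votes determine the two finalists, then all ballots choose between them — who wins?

Round 1 first-place votes: Option 1 0, Option 2 0, Option 3 22, Option 4 10, Option 5 10, Option 6 36. Option 6 and Option 3 advance.
Runoff: Option 6 is ranked above Option 3 on 36 ballots, Option 3 above Option 6 on 42.

Option 3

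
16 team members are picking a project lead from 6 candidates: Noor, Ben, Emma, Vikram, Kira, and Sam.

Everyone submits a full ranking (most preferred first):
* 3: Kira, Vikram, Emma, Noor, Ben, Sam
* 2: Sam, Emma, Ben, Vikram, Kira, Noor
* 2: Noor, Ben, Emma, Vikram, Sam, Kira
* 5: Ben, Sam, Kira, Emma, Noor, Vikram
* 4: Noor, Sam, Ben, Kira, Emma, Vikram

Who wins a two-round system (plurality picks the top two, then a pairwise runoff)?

Noor

Round 1 first-place votes: Noor 6, Ben 5, Emma 0, Vikram 0, Kira 3, Sam 2. Noor and Ben advance.
Runoff: Noor is ranked above Ben on 9 ballots, Ben above Noor on 7.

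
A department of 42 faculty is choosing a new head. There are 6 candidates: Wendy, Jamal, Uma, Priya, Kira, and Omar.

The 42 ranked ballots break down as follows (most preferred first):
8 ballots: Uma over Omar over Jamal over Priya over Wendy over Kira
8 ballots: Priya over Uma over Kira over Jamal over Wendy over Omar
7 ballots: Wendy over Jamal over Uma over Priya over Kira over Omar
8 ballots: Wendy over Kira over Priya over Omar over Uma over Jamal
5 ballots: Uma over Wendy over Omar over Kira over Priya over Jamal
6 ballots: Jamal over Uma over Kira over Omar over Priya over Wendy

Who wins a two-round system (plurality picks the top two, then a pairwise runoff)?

Round 1 first-place votes: Wendy 15, Jamal 6, Uma 13, Priya 8, Kira 0, Omar 0. Wendy and Uma advance.
Runoff: Wendy is ranked above Uma on 15 ballots, Uma above Wendy on 27.

Uma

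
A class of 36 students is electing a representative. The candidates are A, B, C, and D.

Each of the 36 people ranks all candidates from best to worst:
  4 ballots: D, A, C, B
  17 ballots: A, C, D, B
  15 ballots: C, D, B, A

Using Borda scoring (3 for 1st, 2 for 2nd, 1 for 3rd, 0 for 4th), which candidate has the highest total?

A: 4×2 + 17×3 + 15×0 = 59
B: 4×0 + 17×0 + 15×1 = 15
C: 4×1 + 17×2 + 15×3 = 83
D: 4×3 + 17×1 + 15×2 = 59

C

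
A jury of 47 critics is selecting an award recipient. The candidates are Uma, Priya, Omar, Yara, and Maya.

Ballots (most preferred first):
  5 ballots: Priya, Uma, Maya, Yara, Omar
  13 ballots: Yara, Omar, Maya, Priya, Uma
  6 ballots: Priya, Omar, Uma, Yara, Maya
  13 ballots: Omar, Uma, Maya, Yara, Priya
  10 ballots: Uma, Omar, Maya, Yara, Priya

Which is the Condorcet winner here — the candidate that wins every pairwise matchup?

Omar vs Uma: 32–15
Omar vs Priya: 36–11
Omar vs Yara: 29–18
Omar vs Maya: 42–5
Omar beats every other candidate.

Omar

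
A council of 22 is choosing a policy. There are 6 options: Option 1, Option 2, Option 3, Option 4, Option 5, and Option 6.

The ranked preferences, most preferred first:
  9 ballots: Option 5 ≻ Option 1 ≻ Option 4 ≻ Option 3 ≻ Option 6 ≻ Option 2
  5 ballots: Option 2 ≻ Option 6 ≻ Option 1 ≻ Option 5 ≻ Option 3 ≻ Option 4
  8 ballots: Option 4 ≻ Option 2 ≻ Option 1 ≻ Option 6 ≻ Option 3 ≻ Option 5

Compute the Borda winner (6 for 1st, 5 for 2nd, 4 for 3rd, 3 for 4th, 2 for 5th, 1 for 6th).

Option 1

Option 1: 9×5 + 5×4 + 8×4 = 97
Option 2: 9×1 + 5×6 + 8×5 = 79
Option 3: 9×3 + 5×2 + 8×2 = 53
Option 4: 9×4 + 5×1 + 8×6 = 89
Option 5: 9×6 + 5×3 + 8×1 = 77
Option 6: 9×2 + 5×5 + 8×3 = 67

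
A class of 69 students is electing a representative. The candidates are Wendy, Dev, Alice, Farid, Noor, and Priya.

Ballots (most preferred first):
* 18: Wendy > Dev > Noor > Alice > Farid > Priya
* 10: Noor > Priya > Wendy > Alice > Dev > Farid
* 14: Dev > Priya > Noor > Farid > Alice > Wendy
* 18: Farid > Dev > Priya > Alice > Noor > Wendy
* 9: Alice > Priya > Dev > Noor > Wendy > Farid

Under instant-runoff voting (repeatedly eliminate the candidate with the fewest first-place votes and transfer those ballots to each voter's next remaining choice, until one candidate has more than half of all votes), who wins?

Round 1: Wendy 18, Dev 14, Alice 9, Farid 18, Noor 10, Priya 0. Priya eliminated.
Round 2: Wendy 18, Dev 14, Alice 9, Farid 18, Noor 10. Alice eliminated.
Round 3: Wendy 18, Dev 23, Farid 18, Noor 10. Noor eliminated.
Round 4: Wendy 28, Dev 23, Farid 18. Farid eliminated.
Round 5: Wendy 28, Dev 41. Dev has a majority (≥35).

Dev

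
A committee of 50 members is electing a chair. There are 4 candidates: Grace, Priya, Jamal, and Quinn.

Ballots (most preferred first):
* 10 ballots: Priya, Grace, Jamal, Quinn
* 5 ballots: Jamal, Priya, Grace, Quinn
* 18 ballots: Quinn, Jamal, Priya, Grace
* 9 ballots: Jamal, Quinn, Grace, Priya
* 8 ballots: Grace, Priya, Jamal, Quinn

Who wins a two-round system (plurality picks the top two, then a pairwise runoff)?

Round 1 first-place votes: Grace 8, Priya 10, Jamal 14, Quinn 18. Quinn and Jamal advance.
Runoff: Quinn is ranked above Jamal on 18 ballots, Jamal above Quinn on 32.

Jamal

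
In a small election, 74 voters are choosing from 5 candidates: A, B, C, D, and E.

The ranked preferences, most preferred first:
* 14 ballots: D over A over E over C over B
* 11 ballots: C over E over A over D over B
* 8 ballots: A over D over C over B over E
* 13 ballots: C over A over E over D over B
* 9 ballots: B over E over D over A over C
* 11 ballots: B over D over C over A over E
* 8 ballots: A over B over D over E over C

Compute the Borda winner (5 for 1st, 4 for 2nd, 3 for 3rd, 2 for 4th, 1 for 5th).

A: 14×4 + 11×3 + 8×5 + 13×4 + 9×2 + 11×2 + 8×5 = 261
B: 14×1 + 11×1 + 8×2 + 13×1 + 9×5 + 11×5 + 8×4 = 186
C: 14×2 + 11×5 + 8×3 + 13×5 + 9×1 + 11×3 + 8×1 = 222
D: 14×5 + 11×2 + 8×4 + 13×2 + 9×3 + 11×4 + 8×3 = 245
E: 14×3 + 11×4 + 8×1 + 13×3 + 9×4 + 11×1 + 8×2 = 196

A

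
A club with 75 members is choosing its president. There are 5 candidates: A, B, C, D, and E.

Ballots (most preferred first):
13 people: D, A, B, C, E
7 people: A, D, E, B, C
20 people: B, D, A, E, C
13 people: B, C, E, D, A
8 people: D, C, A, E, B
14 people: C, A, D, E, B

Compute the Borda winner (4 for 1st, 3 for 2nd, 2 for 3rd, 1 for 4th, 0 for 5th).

D

A: 13×3 + 7×4 + 20×2 + 13×0 + 8×2 + 14×3 = 165
B: 13×2 + 7×1 + 20×4 + 13×4 + 8×0 + 14×0 = 165
C: 13×1 + 7×0 + 20×0 + 13×3 + 8×3 + 14×4 = 132
D: 13×4 + 7×3 + 20×3 + 13×1 + 8×4 + 14×2 = 206
E: 13×0 + 7×2 + 20×1 + 13×2 + 8×1 + 14×1 = 82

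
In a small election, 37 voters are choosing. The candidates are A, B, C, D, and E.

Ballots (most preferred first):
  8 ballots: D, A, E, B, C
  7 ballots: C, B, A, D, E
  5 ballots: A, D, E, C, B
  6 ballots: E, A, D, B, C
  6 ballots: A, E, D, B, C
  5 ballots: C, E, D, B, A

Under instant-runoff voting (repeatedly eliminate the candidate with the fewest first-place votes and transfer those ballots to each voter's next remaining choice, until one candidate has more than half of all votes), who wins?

A

Round 1: A 11, B 0, C 12, D 8, E 6. B eliminated.
Round 2: A 11, C 12, D 8, E 6. E eliminated.
Round 3: A 17, C 12, D 8. D eliminated.
Round 4: A 25, C 12. A has a majority (≥19).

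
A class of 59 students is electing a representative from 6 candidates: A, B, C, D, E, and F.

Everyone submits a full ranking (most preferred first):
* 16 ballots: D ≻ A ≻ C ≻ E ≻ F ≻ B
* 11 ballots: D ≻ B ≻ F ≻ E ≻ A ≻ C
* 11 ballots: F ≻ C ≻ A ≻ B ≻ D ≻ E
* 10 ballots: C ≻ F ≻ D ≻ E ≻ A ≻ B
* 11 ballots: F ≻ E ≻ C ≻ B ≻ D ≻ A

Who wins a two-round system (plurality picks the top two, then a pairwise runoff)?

F

Round 1 first-place votes: A 0, B 0, C 10, D 27, E 0, F 22. D and F advance.
Runoff: D is ranked above F on 27 ballots, F above D on 32.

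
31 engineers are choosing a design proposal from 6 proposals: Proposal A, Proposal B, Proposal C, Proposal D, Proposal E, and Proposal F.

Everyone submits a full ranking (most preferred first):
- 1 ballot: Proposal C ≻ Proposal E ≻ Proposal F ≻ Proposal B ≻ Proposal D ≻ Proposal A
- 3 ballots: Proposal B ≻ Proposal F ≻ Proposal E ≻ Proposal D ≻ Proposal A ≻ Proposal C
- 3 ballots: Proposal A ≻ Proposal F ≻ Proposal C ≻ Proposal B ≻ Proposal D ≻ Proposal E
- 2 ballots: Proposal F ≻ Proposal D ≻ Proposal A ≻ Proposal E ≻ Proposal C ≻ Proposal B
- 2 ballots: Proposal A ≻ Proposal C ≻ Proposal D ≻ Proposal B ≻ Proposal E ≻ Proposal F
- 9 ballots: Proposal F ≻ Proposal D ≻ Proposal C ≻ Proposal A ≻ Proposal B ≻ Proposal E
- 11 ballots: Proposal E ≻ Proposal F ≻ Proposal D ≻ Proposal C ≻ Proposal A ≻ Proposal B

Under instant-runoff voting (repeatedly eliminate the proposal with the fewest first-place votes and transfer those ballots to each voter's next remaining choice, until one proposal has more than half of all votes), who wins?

Round 1: Proposal A 5, Proposal B 3, Proposal C 1, Proposal D 0, Proposal E 11, Proposal F 11. Proposal D eliminated.
Round 2: Proposal A 5, Proposal B 3, Proposal C 1, Proposal E 11, Proposal F 11. Proposal C eliminated.
Round 3: Proposal A 5, Proposal B 3, Proposal E 12, Proposal F 11. Proposal B eliminated.
Round 4: Proposal A 5, Proposal E 12, Proposal F 14. Proposal A eliminated.
Round 5: Proposal E 14, Proposal F 17. Proposal F has a majority (≥16).

Proposal F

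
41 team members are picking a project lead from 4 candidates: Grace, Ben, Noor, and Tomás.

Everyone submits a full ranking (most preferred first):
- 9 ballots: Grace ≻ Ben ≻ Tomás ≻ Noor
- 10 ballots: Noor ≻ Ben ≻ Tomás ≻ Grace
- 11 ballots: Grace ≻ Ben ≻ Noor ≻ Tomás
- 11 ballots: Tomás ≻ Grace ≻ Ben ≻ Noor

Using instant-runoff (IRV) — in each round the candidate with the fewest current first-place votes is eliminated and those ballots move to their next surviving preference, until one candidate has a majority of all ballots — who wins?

Round 1: Grace 20, Ben 0, Noor 10, Tomás 11. Ben eliminated.
Round 2: Grace 20, Noor 10, Tomás 11. Noor eliminated.
Round 3: Grace 20, Tomás 21. Tomás has a majority (≥21).

Tomás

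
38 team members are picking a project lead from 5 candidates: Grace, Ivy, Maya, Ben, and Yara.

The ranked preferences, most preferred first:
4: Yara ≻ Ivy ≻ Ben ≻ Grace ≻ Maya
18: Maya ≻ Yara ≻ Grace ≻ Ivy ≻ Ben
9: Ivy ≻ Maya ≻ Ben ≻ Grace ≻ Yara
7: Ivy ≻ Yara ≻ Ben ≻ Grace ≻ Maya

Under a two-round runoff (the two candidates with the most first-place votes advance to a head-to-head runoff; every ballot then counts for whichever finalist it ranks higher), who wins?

Ivy

Round 1 first-place votes: Grace 0, Ivy 16, Maya 18, Ben 0, Yara 4. Maya and Ivy advance.
Runoff: Maya is ranked above Ivy on 18 ballots, Ivy above Maya on 20.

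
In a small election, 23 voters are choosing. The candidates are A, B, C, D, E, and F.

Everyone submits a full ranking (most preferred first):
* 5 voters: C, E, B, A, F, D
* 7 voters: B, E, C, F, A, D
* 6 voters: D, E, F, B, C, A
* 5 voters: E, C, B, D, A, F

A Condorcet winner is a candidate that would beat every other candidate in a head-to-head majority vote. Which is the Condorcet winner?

E

E vs A: 23–0
E vs B: 16–7
E vs C: 18–5
E vs D: 17–6
E vs F: 23–0
E beats every other candidate.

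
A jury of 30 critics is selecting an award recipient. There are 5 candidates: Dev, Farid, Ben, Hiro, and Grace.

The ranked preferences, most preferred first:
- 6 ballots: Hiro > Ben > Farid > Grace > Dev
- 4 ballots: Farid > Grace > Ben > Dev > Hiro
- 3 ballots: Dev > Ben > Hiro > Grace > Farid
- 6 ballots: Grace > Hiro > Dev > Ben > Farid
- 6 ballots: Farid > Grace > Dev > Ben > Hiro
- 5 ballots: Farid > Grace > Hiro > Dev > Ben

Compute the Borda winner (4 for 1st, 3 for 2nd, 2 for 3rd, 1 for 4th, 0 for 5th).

Grace

Dev: 6×0 + 4×1 + 3×4 + 6×2 + 6×2 + 5×1 = 45
Farid: 6×2 + 4×4 + 3×0 + 6×0 + 6×4 + 5×4 = 72
Ben: 6×3 + 4×2 + 3×3 + 6×1 + 6×1 + 5×0 = 47
Hiro: 6×4 + 4×0 + 3×2 + 6×3 + 6×0 + 5×2 = 58
Grace: 6×1 + 4×3 + 3×1 + 6×4 + 6×3 + 5×3 = 78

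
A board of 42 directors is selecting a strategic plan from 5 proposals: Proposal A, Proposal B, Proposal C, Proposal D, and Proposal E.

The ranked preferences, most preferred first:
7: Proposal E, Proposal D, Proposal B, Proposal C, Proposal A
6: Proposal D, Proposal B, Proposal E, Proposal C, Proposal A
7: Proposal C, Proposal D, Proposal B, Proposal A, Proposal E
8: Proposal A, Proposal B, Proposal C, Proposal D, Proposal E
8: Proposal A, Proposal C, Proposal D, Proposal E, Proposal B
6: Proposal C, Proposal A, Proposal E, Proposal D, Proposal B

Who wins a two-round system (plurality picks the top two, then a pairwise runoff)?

Round 1 first-place votes: Proposal A 16, Proposal B 0, Proposal C 13, Proposal D 6, Proposal E 7. Proposal A and Proposal C advance.
Runoff: Proposal A is ranked above Proposal C on 16 ballots, Proposal C above Proposal A on 26.

Proposal C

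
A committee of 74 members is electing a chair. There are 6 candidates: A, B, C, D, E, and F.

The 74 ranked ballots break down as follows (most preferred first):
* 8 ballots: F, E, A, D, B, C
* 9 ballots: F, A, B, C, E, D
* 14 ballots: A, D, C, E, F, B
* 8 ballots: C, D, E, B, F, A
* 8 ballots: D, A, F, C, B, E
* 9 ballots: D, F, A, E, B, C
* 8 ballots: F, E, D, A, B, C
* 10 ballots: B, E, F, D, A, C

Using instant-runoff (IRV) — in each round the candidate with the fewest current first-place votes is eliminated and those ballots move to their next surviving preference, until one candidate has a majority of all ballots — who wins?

D

Round 1: A 14, B 10, C 8, D 17, E 0, F 25. E eliminated.
Round 2: A 14, B 10, C 8, D 17, F 25. C eliminated.
Round 3: A 14, B 10, D 25, F 25. B eliminated.
Round 4: A 14, D 25, F 35. A eliminated.
Round 5: D 39, F 35. D has a majority (≥38).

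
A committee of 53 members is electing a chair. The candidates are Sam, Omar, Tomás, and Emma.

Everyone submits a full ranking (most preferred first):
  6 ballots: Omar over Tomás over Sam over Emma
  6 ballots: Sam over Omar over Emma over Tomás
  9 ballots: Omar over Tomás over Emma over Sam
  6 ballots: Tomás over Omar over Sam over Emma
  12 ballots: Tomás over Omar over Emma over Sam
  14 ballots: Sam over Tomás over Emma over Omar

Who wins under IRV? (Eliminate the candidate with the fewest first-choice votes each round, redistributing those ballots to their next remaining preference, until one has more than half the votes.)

Tomás

Round 1: Sam 20, Omar 15, Tomás 18, Emma 0. Emma eliminated.
Round 2: Sam 20, Omar 15, Tomás 18. Omar eliminated.
Round 3: Sam 20, Tomás 33. Tomás has a majority (≥27).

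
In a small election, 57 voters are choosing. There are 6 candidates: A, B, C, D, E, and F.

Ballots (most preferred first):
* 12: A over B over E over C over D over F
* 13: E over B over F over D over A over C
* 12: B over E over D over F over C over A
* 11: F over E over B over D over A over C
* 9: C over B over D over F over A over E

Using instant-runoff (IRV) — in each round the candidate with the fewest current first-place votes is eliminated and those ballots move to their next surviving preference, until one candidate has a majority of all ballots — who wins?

Round 1: A 12, B 12, C 9, D 0, E 13, F 11. D eliminated.
Round 2: A 12, B 12, C 9, E 13, F 11. C eliminated.
Round 3: A 12, B 21, E 13, F 11. F eliminated.
Round 4: A 12, B 21, E 24. A eliminated.
Round 5: B 33, E 24. B has a majority (≥29).

B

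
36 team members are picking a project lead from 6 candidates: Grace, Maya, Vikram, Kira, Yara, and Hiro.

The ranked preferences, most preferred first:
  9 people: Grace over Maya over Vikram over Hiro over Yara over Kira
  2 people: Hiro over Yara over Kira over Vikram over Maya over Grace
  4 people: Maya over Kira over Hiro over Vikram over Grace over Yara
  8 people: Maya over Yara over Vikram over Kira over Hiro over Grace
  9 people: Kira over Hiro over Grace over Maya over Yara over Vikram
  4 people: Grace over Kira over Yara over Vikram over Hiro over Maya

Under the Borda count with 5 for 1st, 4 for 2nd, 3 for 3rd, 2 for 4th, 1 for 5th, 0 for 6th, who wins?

Grace: 9×5 + 2×0 + 4×1 + 8×0 + 9×3 + 4×5 = 96
Maya: 9×4 + 2×1 + 4×5 + 8×5 + 9×2 + 4×0 = 116
Vikram: 9×3 + 2×2 + 4×2 + 8×3 + 9×0 + 4×2 = 71
Kira: 9×0 + 2×3 + 4×4 + 8×2 + 9×5 + 4×4 = 99
Yara: 9×1 + 2×4 + 4×0 + 8×4 + 9×1 + 4×3 = 70
Hiro: 9×2 + 2×5 + 4×3 + 8×1 + 9×4 + 4×1 = 88

Maya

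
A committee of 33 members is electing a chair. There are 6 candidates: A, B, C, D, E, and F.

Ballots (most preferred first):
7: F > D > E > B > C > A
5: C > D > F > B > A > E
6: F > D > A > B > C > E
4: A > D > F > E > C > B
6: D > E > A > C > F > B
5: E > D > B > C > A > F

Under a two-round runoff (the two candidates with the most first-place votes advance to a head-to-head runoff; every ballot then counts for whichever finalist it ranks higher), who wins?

D

Round 1 first-place votes: A 4, B 0, C 5, D 6, E 5, F 13. F and D advance.
Runoff: F is ranked above D on 13 ballots, D above F on 20.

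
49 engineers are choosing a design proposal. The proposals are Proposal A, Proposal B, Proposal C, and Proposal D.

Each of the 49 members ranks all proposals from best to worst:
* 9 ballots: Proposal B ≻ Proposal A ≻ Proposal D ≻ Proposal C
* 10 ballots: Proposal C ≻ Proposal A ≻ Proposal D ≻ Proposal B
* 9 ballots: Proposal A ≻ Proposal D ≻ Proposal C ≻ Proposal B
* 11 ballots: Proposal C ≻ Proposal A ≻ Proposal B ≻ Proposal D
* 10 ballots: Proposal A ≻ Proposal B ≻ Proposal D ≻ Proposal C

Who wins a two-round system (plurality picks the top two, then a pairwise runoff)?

Round 1 first-place votes: Proposal A 19, Proposal B 9, Proposal C 21, Proposal D 0. Proposal C and Proposal A advance.
Runoff: Proposal C is ranked above Proposal A on 21 ballots, Proposal A above Proposal C on 28.

Proposal A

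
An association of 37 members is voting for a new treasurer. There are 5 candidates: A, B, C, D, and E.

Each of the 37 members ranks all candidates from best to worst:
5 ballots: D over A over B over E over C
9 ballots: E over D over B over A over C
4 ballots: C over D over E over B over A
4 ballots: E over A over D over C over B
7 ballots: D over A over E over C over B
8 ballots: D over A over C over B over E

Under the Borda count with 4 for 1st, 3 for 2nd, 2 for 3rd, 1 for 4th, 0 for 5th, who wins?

D

A: 5×3 + 9×1 + 4×0 + 4×3 + 7×3 + 8×3 = 81
B: 5×2 + 9×2 + 4×1 + 4×0 + 7×0 + 8×1 = 40
C: 5×0 + 9×0 + 4×4 + 4×1 + 7×1 + 8×2 = 43
D: 5×4 + 9×3 + 4×3 + 4×2 + 7×4 + 8×4 = 127
E: 5×1 + 9×4 + 4×2 + 4×4 + 7×2 + 8×0 = 79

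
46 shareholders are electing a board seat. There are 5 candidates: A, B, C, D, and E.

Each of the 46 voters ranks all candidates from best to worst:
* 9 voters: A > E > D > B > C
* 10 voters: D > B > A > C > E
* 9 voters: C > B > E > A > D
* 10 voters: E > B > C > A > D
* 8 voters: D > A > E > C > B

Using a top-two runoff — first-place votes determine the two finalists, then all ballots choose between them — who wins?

E

Round 1 first-place votes: A 9, B 0, C 9, D 18, E 10. D and E advance.
Runoff: D is ranked above E on 18 ballots, E above D on 28.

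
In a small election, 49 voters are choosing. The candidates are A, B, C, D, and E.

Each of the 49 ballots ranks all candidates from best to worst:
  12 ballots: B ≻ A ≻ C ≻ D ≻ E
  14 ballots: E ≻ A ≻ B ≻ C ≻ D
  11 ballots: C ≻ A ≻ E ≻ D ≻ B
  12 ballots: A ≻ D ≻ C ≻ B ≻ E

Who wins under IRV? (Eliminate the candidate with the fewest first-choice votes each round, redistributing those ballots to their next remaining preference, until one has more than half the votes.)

Round 1: A 12, B 12, C 11, D 0, E 14. D eliminated.
Round 2: A 12, B 12, C 11, E 14. C eliminated.
Round 3: A 23, B 12, E 14. B eliminated.
Round 4: A 35, E 14. A has a majority (≥25).

A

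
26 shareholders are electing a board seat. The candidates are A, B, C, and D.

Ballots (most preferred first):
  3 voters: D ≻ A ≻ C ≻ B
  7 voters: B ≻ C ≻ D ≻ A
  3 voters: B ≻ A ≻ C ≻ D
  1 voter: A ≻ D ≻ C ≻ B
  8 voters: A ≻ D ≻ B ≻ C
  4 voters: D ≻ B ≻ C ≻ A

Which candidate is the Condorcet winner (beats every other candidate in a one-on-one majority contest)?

D vs A: 14–12
D vs B: 16–10
D vs C: 16–10
D beats every other candidate.

D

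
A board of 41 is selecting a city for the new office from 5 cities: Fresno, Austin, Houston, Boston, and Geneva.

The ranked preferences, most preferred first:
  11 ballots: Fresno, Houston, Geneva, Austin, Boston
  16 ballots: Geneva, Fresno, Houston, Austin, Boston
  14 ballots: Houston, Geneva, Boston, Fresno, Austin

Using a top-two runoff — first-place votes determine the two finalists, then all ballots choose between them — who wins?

Houston

Round 1 first-place votes: Fresno 11, Austin 0, Houston 14, Boston 0, Geneva 16. Geneva and Houston advance.
Runoff: Geneva is ranked above Houston on 16 ballots, Houston above Geneva on 25.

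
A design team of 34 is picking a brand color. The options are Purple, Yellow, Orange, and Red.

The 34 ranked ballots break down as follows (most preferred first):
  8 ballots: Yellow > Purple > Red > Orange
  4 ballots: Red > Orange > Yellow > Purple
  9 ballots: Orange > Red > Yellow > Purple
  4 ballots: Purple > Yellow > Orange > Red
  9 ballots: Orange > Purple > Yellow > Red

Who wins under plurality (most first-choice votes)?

First-place votes: Purple 4, Yellow 8, Orange 18, Red 4.

Orange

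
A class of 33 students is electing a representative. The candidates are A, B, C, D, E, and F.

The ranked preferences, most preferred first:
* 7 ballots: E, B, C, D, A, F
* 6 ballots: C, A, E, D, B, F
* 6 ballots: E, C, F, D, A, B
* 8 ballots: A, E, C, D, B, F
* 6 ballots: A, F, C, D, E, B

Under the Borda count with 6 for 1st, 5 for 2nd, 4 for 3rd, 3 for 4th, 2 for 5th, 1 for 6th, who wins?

A: 7×2 + 6×5 + 6×2 + 8×6 + 6×6 = 140
B: 7×5 + 6×2 + 6×1 + 8×2 + 6×1 = 75
C: 7×4 + 6×6 + 6×5 + 8×4 + 6×4 = 150
D: 7×3 + 6×3 + 6×3 + 8×3 + 6×3 = 99
E: 7×6 + 6×4 + 6×6 + 8×5 + 6×2 = 154
F: 7×1 + 6×1 + 6×4 + 8×1 + 6×5 = 75

E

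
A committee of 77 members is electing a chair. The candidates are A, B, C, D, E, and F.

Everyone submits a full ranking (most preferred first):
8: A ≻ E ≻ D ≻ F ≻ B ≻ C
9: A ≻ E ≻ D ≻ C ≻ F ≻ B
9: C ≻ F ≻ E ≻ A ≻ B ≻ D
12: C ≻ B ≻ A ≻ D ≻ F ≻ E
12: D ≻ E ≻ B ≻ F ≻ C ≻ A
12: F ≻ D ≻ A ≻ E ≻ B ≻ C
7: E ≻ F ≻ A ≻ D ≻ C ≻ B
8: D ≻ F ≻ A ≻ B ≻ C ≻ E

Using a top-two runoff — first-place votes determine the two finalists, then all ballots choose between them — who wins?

Round 1 first-place votes: A 17, B 0, C 21, D 20, E 7, F 12. C and D advance.
Runoff: C is ranked above D on 21 ballots, D above C on 56.

D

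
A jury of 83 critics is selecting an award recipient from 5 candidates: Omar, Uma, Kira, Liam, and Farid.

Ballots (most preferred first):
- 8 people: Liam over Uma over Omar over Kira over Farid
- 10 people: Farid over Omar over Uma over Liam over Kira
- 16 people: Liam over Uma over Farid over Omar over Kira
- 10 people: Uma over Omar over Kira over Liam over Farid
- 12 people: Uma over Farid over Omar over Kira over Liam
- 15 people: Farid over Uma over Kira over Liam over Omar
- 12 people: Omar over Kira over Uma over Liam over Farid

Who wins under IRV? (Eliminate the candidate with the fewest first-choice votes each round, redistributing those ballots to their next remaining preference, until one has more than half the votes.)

Uma

Round 1: Omar 12, Uma 22, Kira 0, Liam 24, Farid 25. Kira eliminated.
Round 2: Omar 12, Uma 22, Liam 24, Farid 25. Omar eliminated.
Round 3: Uma 34, Liam 24, Farid 25. Liam eliminated.
Round 4: Uma 58, Farid 25. Uma has a majority (≥42).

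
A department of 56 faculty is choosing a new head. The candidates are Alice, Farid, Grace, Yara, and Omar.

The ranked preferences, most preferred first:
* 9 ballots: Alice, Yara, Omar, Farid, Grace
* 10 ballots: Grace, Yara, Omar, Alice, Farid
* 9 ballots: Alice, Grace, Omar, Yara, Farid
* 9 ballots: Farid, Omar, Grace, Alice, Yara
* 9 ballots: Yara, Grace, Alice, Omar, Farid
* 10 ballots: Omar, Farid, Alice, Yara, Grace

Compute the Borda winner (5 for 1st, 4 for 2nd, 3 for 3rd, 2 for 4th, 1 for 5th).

Omar

Alice: 9×5 + 10×2 + 9×5 + 9×2 + 9×3 + 10×3 = 185
Farid: 9×2 + 10×1 + 9×1 + 9×5 + 9×1 + 10×4 = 131
Grace: 9×1 + 10×5 + 9×4 + 9×3 + 9×4 + 10×1 = 168
Yara: 9×4 + 10×4 + 9×2 + 9×1 + 9×5 + 10×2 = 168
Omar: 9×3 + 10×3 + 9×3 + 9×4 + 9×2 + 10×5 = 188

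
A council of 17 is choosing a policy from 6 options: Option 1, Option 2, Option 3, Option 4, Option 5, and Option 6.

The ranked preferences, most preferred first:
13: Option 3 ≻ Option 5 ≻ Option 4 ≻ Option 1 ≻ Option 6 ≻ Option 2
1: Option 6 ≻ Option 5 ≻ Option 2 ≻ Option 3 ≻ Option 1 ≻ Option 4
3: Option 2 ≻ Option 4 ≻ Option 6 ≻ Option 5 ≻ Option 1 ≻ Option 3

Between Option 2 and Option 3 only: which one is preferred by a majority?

Option 3

Option 2 is ranked above Option 3 on 4 ballots; Option 3 above Option 2 on 13.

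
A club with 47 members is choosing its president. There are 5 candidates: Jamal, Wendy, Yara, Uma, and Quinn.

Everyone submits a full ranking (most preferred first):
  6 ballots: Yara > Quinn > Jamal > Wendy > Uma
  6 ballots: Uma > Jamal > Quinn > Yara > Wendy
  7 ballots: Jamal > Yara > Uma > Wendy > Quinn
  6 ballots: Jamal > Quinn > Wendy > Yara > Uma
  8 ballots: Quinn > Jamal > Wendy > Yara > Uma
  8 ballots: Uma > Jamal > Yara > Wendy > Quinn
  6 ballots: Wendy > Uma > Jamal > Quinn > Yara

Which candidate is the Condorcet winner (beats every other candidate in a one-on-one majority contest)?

Jamal

Jamal vs Wendy: 41–6
Jamal vs Yara: 41–6
Jamal vs Uma: 27–20
Jamal vs Quinn: 33–14
Jamal beats every other candidate.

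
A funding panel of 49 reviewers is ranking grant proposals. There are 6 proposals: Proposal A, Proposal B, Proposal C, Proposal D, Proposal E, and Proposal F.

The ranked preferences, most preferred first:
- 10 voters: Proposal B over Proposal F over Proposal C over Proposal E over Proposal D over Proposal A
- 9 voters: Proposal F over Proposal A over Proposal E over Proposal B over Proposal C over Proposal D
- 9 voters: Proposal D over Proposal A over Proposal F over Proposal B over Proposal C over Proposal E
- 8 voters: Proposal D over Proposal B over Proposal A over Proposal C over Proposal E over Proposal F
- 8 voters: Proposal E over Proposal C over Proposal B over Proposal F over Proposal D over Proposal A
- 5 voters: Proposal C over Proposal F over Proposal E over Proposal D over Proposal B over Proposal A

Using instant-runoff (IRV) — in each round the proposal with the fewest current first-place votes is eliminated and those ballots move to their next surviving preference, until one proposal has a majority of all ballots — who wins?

Proposal B

Round 1: Proposal A 0, Proposal B 10, Proposal C 5, Proposal D 17, Proposal E 8, Proposal F 9. Proposal A eliminated.
Round 2: Proposal B 10, Proposal C 5, Proposal D 17, Proposal E 8, Proposal F 9. Proposal C eliminated.
Round 3: Proposal B 10, Proposal D 17, Proposal E 8, Proposal F 14. Proposal E eliminated.
Round 4: Proposal B 18, Proposal D 17, Proposal F 14. Proposal F eliminated.
Round 5: Proposal B 27, Proposal D 22. Proposal B has a majority (≥25).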